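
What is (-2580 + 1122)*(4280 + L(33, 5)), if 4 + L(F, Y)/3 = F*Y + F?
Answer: -7088796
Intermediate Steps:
L(F, Y) = -12 + 3*F + 3*F*Y (L(F, Y) = -12 + 3*(F*Y + F) = -12 + 3*(F + F*Y) = -12 + (3*F + 3*F*Y) = -12 + 3*F + 3*F*Y)
(-2580 + 1122)*(4280 + L(33, 5)) = (-2580 + 1122)*(4280 + (-12 + 3*33 + 3*33*5)) = -1458*(4280 + (-12 + 99 + 495)) = -1458*(4280 + 582) = -1458*4862 = -7088796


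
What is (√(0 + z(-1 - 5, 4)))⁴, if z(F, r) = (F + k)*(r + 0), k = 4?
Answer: 64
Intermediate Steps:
z(F, r) = r*(4 + F) (z(F, r) = (F + 4)*(r + 0) = (4 + F)*r = r*(4 + F))
(√(0 + z(-1 - 5, 4)))⁴ = (√(0 + 4*(4 + (-1 - 5))))⁴ = (√(0 + 4*(4 - 6)))⁴ = (√(0 + 4*(-2)))⁴ = (√(0 - 8))⁴ = (√(-8))⁴ = (2*I*√2)⁴ = 64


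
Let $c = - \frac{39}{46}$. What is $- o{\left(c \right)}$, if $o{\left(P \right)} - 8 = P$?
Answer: $- \frac{329}{46} \approx -7.1522$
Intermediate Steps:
$c = - \frac{39}{46}$ ($c = \left(-39\right) \frac{1}{46} = - \frac{39}{46} \approx -0.84783$)
$o{\left(P \right)} = 8 + P$
$- o{\left(c \right)} = - (8 - \frac{39}{46}) = \left(-1\right) \frac{329}{46} = - \frac{329}{46}$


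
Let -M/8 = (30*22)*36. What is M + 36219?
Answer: -153861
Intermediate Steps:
M = -190080 (M = -8*30*22*36 = -5280*36 = -8*23760 = -190080)
M + 36219 = -190080 + 36219 = -153861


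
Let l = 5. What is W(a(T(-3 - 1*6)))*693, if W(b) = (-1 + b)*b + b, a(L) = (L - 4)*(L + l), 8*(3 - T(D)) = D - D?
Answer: 44352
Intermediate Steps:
T(D) = 3 (T(D) = 3 - (D - D)/8 = 3 - ⅛*0 = 3 + 0 = 3)
a(L) = (-4 + L)*(5 + L) (a(L) = (L - 4)*(L + 5) = (-4 + L)*(5 + L))
W(b) = b + b*(-1 + b) (W(b) = b*(-1 + b) + b = b + b*(-1 + b))
W(a(T(-3 - 1*6)))*693 = (-20 + 3 + 3²)²*693 = (-20 + 3 + 9)²*693 = (-8)²*693 = 64*693 = 44352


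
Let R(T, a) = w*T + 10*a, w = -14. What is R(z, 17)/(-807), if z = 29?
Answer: 236/807 ≈ 0.29244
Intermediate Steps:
R(T, a) = -14*T + 10*a
R(z, 17)/(-807) = (-14*29 + 10*17)/(-807) = (-406 + 170)*(-1/807) = -236*(-1/807) = 236/807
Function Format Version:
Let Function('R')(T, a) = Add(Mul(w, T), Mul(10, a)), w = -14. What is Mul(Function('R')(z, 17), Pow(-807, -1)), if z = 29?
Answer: Rational(236, 807) ≈ 0.29244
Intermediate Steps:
Function('R')(T, a) = Add(Mul(-14, T), Mul(10, a))
Mul(Function('R')(z, 17), Pow(-807, -1)) = Mul(Add(Mul(-14, 29), Mul(10, 17)), Pow(-807, -1)) = Mul(Add(-406, 170), Rational(-1, 807)) = Mul(-236, Rational(-1, 807)) = Rational(236, 807)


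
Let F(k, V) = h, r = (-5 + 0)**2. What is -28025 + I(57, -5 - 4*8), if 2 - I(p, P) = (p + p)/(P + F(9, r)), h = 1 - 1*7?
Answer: -1204875/43 ≈ -28020.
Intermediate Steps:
r = 25 (r = (-5)**2 = 25)
h = -6 (h = 1 - 7 = -6)
F(k, V) = -6
I(p, P) = 2 - 2*p/(-6 + P) (I(p, P) = 2 - (p + p)/(P - 6) = 2 - 2*p/(-6 + P))
-28025 + I(57, -5 - 4*8) = -28025 + 2*(-6 + (-5 - 4*8) - 1*57)/(-6 + (-5 - 4*8)) = -28025 + 2*(-6 + (-5 - 32) - 57)/(-6 + (-5 - 32)) = -28025 + 2*(-6 - 37 - 57)/(-6 - 37) = -28025 + 2*(-100)/(-43) = -28025 + 2*(-1/43)*(-100) = -28025 + 200/43 = -1204875/43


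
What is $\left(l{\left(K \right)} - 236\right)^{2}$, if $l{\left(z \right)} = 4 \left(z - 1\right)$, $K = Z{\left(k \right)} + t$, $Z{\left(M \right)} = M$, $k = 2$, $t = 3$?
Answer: $48400$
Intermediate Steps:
$K = 5$ ($K = 2 + 3 = 5$)
$l{\left(z \right)} = -4 + 4 z$ ($l{\left(z \right)} = 4 \left(-1 + z\right) = -4 + 4 z$)
$\left(l{\left(K \right)} - 236\right)^{2} = \left(\left(-4 + 4 \cdot 5\right) - 236\right)^{2} = \left(\left(-4 + 20\right) - 236\right)^{2} = \left(16 - 236\right)^{2} = \left(-220\right)^{2} = 48400$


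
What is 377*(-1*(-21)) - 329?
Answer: 7588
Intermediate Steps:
377*(-1*(-21)) - 329 = 377*21 - 329 = 7917 - 329 = 7588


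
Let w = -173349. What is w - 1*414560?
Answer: -587909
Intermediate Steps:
w - 1*414560 = -173349 - 1*414560 = -173349 - 414560 = -587909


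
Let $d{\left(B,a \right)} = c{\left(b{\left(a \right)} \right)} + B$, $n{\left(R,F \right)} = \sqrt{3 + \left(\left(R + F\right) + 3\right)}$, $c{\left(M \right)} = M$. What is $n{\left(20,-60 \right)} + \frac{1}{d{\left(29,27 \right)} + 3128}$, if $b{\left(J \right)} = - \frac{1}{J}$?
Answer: $\frac{27}{85238} + i \sqrt{34} \approx 0.00031676 + 5.831 i$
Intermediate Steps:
$n{\left(R,F \right)} = \sqrt{6 + F + R}$ ($n{\left(R,F \right)} = \sqrt{3 + \left(\left(F + R\right) + 3\right)} = \sqrt{3 + \left(3 + F + R\right)} = \sqrt{6 + F + R}$)
$d{\left(B,a \right)} = B - \frac{1}{a}$ ($d{\left(B,a \right)} = - \frac{1}{a} + B = B - \frac{1}{a}$)
$n{\left(20,-60 \right)} + \frac{1}{d{\left(29,27 \right)} + 3128} = \sqrt{6 - 60 + 20} + \frac{1}{\left(29 - \frac{1}{27}\right) + 3128} = \sqrt{-34} + \frac{1}{\left(29 - \frac{1}{27}\right) + 3128} = i \sqrt{34} + \frac{1}{\left(29 - \frac{1}{27}\right) + 3128} = i \sqrt{34} + \frac{1}{\frac{782}{27} + 3128} = i \sqrt{34} + \frac{1}{\frac{85238}{27}} = i \sqrt{34} + \frac{27}{85238} = \frac{27}{85238} + i \sqrt{34}$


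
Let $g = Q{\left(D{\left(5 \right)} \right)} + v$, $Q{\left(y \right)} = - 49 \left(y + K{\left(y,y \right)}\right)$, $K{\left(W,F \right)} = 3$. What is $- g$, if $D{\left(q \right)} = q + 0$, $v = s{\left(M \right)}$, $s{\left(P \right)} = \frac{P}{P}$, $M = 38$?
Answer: $391$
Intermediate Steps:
$s{\left(P \right)} = 1$
$v = 1$
$D{\left(q \right)} = q$
$Q{\left(y \right)} = -147 - 49 y$ ($Q{\left(y \right)} = - 49 \left(y + 3\right) = - 49 \left(3 + y\right) = -147 - 49 y$)
$g = -391$ ($g = \left(-147 - 245\right) + 1 = -392 + 1 = -391$)
$- g = \left(-1\right) \left(-391\right) = 391$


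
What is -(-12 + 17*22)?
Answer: -362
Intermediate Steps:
-(-12 + 17*22) = -(-12 + 374) = -1*362 = -362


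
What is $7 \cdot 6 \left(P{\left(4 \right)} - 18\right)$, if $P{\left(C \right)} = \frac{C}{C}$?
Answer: $-714$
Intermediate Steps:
$P{\left(C \right)} = 1$
$7 \cdot 6 \left(P{\left(4 \right)} - 18\right) = 7 \cdot 6 \left(1 - 18\right) = 42 \left(-17\right) = -714$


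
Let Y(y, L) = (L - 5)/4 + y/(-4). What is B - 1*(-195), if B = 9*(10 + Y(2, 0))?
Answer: 1077/4 ≈ 269.25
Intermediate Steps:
Y(y, L) = -5/4 - y/4 + L/4 (Y(y, L) = (-5 + L)*(¼) + y*(-¼) = (-5/4 + L/4) - y/4 = -5/4 - y/4 + L/4)
B = 297/4 (B = 9*(10 + (-5/4 - ¼*2 + (¼)*0)) = 9*(10 + (-5/4 - ½ + 0)) = 9*(10 - 7/4) = 9*(33/4) = 297/4 ≈ 74.250)
B - 1*(-195) = 297/4 - 1*(-195) = 297/4 + 195 = 1077/4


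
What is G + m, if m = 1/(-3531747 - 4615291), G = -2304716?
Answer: -18776608831209/8147038 ≈ -2.3047e+6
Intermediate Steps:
m = -1/8147038 (m = 1/(-8147038) = -1/8147038 ≈ -1.2274e-7)
G + m = -2304716 - 1/8147038 = -18776608831209/8147038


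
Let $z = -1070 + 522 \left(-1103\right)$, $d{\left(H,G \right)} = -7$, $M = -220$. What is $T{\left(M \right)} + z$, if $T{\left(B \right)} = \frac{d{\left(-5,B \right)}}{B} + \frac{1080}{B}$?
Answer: $- \frac{126904993}{220} \approx -5.7684 \cdot 10^{5}$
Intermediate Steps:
$T{\left(B \right)} = \frac{1073}{B}$ ($T{\left(B \right)} = - \frac{7}{B} + \frac{1080}{B} = \frac{1073}{B}$)
$z = -576836$ ($z = -1070 - 575766 = -576836$)
$T{\left(M \right)} + z = \frac{1073}{-220} - 576836 = 1073 \left(- \frac{1}{220}\right) - 576836 = - \frac{1073}{220} - 576836 = - \frac{126904993}{220}$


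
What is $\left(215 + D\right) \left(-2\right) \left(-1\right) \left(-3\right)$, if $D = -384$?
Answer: $1014$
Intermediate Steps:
$\left(215 + D\right) \left(-2\right) \left(-1\right) \left(-3\right) = \left(215 - 384\right) \left(-2\right) \left(-1\right) \left(-3\right) = - 169 \cdot 2 \left(-3\right) = \left(-169\right) \left(-6\right) = 1014$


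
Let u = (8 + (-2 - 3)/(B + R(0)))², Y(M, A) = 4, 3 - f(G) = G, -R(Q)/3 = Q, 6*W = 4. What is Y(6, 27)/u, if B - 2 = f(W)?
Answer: 676/7921 ≈ 0.085343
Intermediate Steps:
W = ⅔ (W = (⅙)*4 = ⅔ ≈ 0.66667)
R(Q) = -3*Q
f(G) = 3 - G
B = 13/3 (B = 2 + (3 - 1*⅔) = 2 + (3 - ⅔) = 2 + 7/3 = 13/3 ≈ 4.3333)
u = 7921/169 (u = (8 + (-2 - 3)/(13/3 - 3*0))² = (8 - 5/(13/3 + 0))² = (8 - 5/13/3)² = (8 - 5*3/13)² = (8 - 15/13)² = (89/13)² = 7921/169 ≈ 46.870)
Y(6, 27)/u = 4/(7921/169) = 4*(169/7921) = 676/7921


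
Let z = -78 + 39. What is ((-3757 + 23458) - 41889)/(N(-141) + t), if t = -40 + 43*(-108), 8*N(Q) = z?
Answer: 177504/37511 ≈ 4.7321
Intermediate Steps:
z = -39
N(Q) = -39/8 (N(Q) = (1/8)*(-39) = -39/8)
t = -4684 (t = -40 - 4644 = -4684)
((-3757 + 23458) - 41889)/(N(-141) + t) = ((-3757 + 23458) - 41889)/(-39/8 - 4684) = (19701 - 41889)/(-37511/8) = -22188*(-8/37511) = 177504/37511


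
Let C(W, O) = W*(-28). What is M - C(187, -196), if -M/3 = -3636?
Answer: 16144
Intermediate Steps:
M = 10908 (M = -3*(-3636) = 10908)
C(W, O) = -28*W
M - C(187, -196) = 10908 - (-28)*187 = 10908 - 1*(-5236) = 10908 + 5236 = 16144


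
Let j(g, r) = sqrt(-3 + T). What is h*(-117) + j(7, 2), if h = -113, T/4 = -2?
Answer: 13221 + I*sqrt(11) ≈ 13221.0 + 3.3166*I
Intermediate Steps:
T = -8 (T = 4*(-2) = -8)
j(g, r) = I*sqrt(11) (j(g, r) = sqrt(-3 - 8) = sqrt(-11) = I*sqrt(11))
h*(-117) + j(7, 2) = -113*(-117) + I*sqrt(11) = 13221 + I*sqrt(11)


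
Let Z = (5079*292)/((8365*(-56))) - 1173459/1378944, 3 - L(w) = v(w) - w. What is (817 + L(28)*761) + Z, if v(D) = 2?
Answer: 4630537211249/202366080 ≈ 22882.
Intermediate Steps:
L(w) = 1 + w (L(w) = 3 - (2 - w) = 3 + (-2 + w) = 1 + w)
Z = -812895631/202366080 (Z = 1483068/(-468440) - 1173459*1/1378944 = 1483068*(-1/468440) - 2941/3456 = -370767/117110 - 2941/3456 = -812895631/202366080 ≈ -4.0170)
(817 + L(28)*761) + Z = (817 + (1 + 28)*761) - 812895631/202366080 = (817 + 29*761) - 812895631/202366080 = (817 + 22069) - 812895631/202366080 = 22886 - 812895631/202366080 = 4630537211249/202366080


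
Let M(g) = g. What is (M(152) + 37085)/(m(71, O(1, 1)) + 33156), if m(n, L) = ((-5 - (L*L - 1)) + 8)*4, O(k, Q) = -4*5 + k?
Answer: 37237/31728 ≈ 1.1736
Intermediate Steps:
O(k, Q) = -20 + k
m(n, L) = 16 - 4*L**2 (m(n, L) = ((-5 - (L**2 - 1)) + 8)*4 = ((-5 - (-1 + L**2)) + 8)*4 = ((-5 + (1 - L**2)) + 8)*4 = ((-4 - L**2) + 8)*4 = (4 - L**2)*4 = 16 - 4*L**2)
(M(152) + 37085)/(m(71, O(1, 1)) + 33156) = (152 + 37085)/((16 - 4*(-20 + 1)**2) + 33156) = 37237/((16 - 4*(-19)**2) + 33156) = 37237/((16 - 4*361) + 33156) = 37237/((16 - 1444) + 33156) = 37237/(-1428 + 33156) = 37237/31728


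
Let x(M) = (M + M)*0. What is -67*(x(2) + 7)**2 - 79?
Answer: -3362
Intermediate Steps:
x(M) = 0 (x(M) = (2*M)*0 = 0)
-67*(x(2) + 7)**2 - 79 = -67*(0 + 7)**2 - 79 = -67*7**2 - 79 = -67*49 - 79 = -3283 - 79 = -3362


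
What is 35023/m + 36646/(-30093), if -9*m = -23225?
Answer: 8634420901/698909925 ≈ 12.354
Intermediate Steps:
m = 23225/9 (m = -⅑*(-23225) = 23225/9 ≈ 2580.6)
35023/m + 36646/(-30093) = 35023/(23225/9) + 36646/(-30093) = 35023*(9/23225) + 36646*(-1/30093) = 315207/23225 - 36646/30093 = 8634420901/698909925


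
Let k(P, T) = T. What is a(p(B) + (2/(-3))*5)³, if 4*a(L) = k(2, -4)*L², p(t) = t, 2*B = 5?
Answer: -15625/46656 ≈ -0.33490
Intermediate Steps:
B = 5/2 (B = (½)*5 = 5/2 ≈ 2.5000)
a(L) = -L² (a(L) = (-4*L²)/4 = -L²)
a(p(B) + (2/(-3))*5)³ = (-(5/2 + (2/(-3))*5)²)³ = (-(5/2 + (2*(-⅓))*5)²)³ = (-(5/2 - ⅔*5)²)³ = (-(5/2 - 10/3)²)³ = (-(-⅚)²)³ = (-1*25/36)³ = (-25/36)³ = -15625/46656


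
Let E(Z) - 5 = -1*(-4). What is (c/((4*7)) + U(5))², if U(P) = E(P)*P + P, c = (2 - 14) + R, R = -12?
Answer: 118336/49 ≈ 2415.0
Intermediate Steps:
E(Z) = 9 (E(Z) = 5 - 1*(-4) = 5 + 4 = 9)
c = -24 (c = (2 - 14) - 12 = -12 - 12 = -24)
U(P) = 10*P (U(P) = 9*P + P = 10*P)
(c/((4*7)) + U(5))² = (-24/(4*7) + 10*5)² = (-24/28 + 50)² = (-24*1/28 + 50)² = (-6/7 + 50)² = (344/7)² = 118336/49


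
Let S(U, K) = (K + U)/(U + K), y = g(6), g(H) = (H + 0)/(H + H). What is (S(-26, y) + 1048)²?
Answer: 1100401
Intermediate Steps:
g(H) = ½ (g(H) = H/((2*H)) = H*(1/(2*H)) = ½)
y = ½ ≈ 0.50000
S(U, K) = 1 (S(U, K) = (K + U)/(K + U) = 1)
(S(-26, y) + 1048)² = (1 + 1048)² = 1049² = 1100401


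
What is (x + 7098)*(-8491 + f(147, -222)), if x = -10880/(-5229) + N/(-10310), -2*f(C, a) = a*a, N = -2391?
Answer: -12682811507200747/53910990 ≈ -2.3525e+8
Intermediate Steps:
f(C, a) = -a²/2 (f(C, a) = -a*a/2 = -a²/2)
x = 124675339/53910990 (x = -10880/(-5229) - 2391/(-10310) = -10880*(-1/5229) - 2391*(-1/10310) = 10880/5229 + 2391/10310 = 124675339/53910990 ≈ 2.3126)
(x + 7098)*(-8491 + f(147, -222)) = (124675339/53910990 + 7098)*(-8491 - ½*(-222)²) = 382784882359*(-8491 - ½*49284)/53910990 = 382784882359*(-8491 - 24642)/53910990 = (382784882359/53910990)*(-33133) = -12682811507200747/53910990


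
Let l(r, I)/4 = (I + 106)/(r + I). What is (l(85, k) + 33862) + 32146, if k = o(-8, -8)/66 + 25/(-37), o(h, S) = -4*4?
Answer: 1694289633/25666 ≈ 66013.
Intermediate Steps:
o(h, S) = -16
k = -1121/1221 (k = -16/66 + 25/(-37) = -16*1/66 + 25*(-1/37) = -8/33 - 25/37 = -1121/1221 ≈ -0.91810)
l(r, I) = 4*(106 + I)/(I + r) (l(r, I) = 4*((I + 106)/(r + I)) = 4*((106 + I)/(I + r)) = 4*(106 + I)/(I + r))
(l(85, k) + 33862) + 32146 = (4*(106 - 1121/1221)/(-1121/1221 + 85) + 33862) + 32146 = (4*(128305/1221)/(102664/1221) + 33862) + 32146 = (4*(1221/102664)*(128305/1221) + 33862) + 32146 = (128305/25666 + 33862) + 32146 = 869230397/25666 + 32146 = 1694289633/25666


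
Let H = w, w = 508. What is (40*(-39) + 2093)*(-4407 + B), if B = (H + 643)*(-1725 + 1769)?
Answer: 24644321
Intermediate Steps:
H = 508
B = 50644 (B = (508 + 643)*(-1725 + 1769) = 1151*44 = 50644)
(40*(-39) + 2093)*(-4407 + B) = (40*(-39) + 2093)*(-4407 + 50644) = (-1560 + 2093)*46237 = 533*46237 = 24644321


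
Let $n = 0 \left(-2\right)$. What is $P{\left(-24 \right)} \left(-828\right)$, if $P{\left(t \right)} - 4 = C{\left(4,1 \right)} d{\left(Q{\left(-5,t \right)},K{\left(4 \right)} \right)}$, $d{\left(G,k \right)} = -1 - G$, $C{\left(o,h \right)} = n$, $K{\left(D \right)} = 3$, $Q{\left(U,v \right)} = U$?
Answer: $-3312$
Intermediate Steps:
$n = 0$
$C{\left(o,h \right)} = 0$
$P{\left(t \right)} = 4$ ($P{\left(t \right)} = 4 + 0 \left(-1 - -5\right) = 4 + 0 \left(-1 + 5\right) = 4 + 0 \cdot 4 = 4 + 0 = 4$)
$P{\left(-24 \right)} \left(-828\right) = 4 \left(-828\right) = -3312$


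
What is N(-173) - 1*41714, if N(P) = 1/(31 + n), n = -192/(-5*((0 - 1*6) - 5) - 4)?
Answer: -19313565/463 ≈ -41714.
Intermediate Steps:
n = -64/17 (n = -192/(-5*((0 - 6) - 5) - 4) = -192/(-5*(-6 - 5) - 4) = -192/(-5*(-11) - 4) = -192/(55 - 4) = -192/51 = -192*1/51 = -64/17 ≈ -3.7647)
N(P) = 17/463 (N(P) = 1/(31 - 64/17) = 1/(463/17) = 17/463)
N(-173) - 1*41714 = 17/463 - 1*41714 = 17/463 - 41714 = -19313565/463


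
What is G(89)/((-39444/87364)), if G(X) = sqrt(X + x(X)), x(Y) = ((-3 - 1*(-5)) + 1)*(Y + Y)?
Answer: -21841*sqrt(623)/9861 ≈ -55.284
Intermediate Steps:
x(Y) = 6*Y (x(Y) = ((-3 + 5) + 1)*(2*Y) = (2 + 1)*(2*Y) = 3*(2*Y) = 6*Y)
G(X) = sqrt(7)*sqrt(X) (G(X) = sqrt(X + 6*X) = sqrt(7*X) = sqrt(7)*sqrt(X))
G(89)/((-39444/87364)) = (sqrt(7)*sqrt(89))/((-39444/87364)) = sqrt(623)/((-39444*1/87364)) = sqrt(623)/(-9861/21841) = sqrt(623)*(-21841/9861) = -21841*sqrt(623)/9861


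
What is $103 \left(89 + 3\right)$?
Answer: $9476$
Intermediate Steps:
$103 \left(89 + 3\right) = 103 \cdot 92 = 9476$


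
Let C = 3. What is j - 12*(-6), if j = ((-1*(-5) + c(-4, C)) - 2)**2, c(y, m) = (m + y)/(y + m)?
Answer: 88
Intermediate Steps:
c(y, m) = 1 (c(y, m) = (m + y)/(m + y) = 1)
j = 16 (j = ((-1*(-5) + 1) - 2)**2 = ((5 + 1) - 2)**2 = (6 - 2)**2 = 4**2 = 16)
j - 12*(-6) = 16 - 12*(-6) = 16 + 72 = 88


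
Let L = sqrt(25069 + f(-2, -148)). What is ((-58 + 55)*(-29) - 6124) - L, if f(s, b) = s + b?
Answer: -6037 - sqrt(24919) ≈ -6194.9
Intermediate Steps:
f(s, b) = b + s
L = sqrt(24919) (L = sqrt(25069 + (-148 - 2)) = sqrt(25069 - 150) = sqrt(24919) ≈ 157.86)
((-58 + 55)*(-29) - 6124) - L = ((-58 + 55)*(-29) - 6124) - sqrt(24919) = (-3*(-29) - 6124) - sqrt(24919) = (87 - 6124) - sqrt(24919) = -6037 - sqrt(24919)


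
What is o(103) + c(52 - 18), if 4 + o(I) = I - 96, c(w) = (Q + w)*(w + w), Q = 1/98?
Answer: 113469/49 ≈ 2315.7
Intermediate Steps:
Q = 1/98 ≈ 0.010204
c(w) = 2*w*(1/98 + w) (c(w) = (1/98 + w)*(w + w) = (1/98 + w)*(2*w) = 2*w*(1/98 + w))
o(I) = -100 + I (o(I) = -4 + (I - 96) = -4 + (-96 + I) = -100 + I)
o(103) + c(52 - 18) = (-100 + 103) + (52 - 18)*(1 + 98*(52 - 18))/49 = 3 + (1/49)*34*(1 + 98*34) = 3 + (1/49)*34*(1 + 3332) = 3 + (1/49)*34*3333 = 3 + 113322/49 = 113469/49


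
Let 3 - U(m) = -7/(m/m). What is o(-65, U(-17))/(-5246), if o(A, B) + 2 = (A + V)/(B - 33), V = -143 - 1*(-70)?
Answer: -2/2623 ≈ -0.00076249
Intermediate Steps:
U(m) = 10 (U(m) = 3 - (-7)/(m/m) = 3 - (-7)/1 = 3 - (-7) = 3 - 1*(-7) = 3 + 7 = 10)
V = -73 (V = -143 + 70 = -73)
o(A, B) = -2 + (-73 + A)/(-33 + B) (o(A, B) = -2 + (A - 73)/(B - 33) = -2 + (-73 + A)/(-33 + B))
o(-65, U(-17))/(-5246) = ((-7 - 65 - 2*10)/(-33 + 10))/(-5246) = ((-7 - 65 - 20)/(-23))*(-1/5246) = -1/23*(-92)*(-1/5246) = 4*(-1/5246) = -2/2623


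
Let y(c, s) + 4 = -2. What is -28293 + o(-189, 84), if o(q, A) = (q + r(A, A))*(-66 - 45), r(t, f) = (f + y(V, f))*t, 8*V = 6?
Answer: -734586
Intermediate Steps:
V = ¾ (V = (⅛)*6 = ¾ ≈ 0.75000)
y(c, s) = -6 (y(c, s) = -4 - 2 = -6)
r(t, f) = t*(-6 + f) (r(t, f) = (f - 6)*t = (-6 + f)*t = t*(-6 + f))
o(q, A) = -111*q - 111*A*(-6 + A) (o(q, A) = (q + A*(-6 + A))*(-66 - 45) = (q + A*(-6 + A))*(-111) = -111*q - 111*A*(-6 + A))
-28293 + o(-189, 84) = -28293 + (-111*(-189) - 111*84*(-6 + 84)) = -28293 + (20979 - 111*84*78) = -28293 + (20979 - 727272) = -28293 - 706293 = -734586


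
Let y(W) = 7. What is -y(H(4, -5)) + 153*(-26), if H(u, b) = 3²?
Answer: -3985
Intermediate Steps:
H(u, b) = 9
-y(H(4, -5)) + 153*(-26) = -1*7 + 153*(-26) = -7 - 3978 = -3985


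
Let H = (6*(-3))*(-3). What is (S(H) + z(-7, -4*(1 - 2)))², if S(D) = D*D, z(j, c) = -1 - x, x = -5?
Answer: 8526400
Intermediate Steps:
z(j, c) = 4 (z(j, c) = -1 - 1*(-5) = -1 + 5 = 4)
H = 54 (H = -18*(-3) = 54)
S(D) = D²
(S(H) + z(-7, -4*(1 - 2)))² = (54² + 4)² = (2916 + 4)² = 2920² = 8526400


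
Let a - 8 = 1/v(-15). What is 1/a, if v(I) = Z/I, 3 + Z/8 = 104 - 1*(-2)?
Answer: 824/6577 ≈ 0.12529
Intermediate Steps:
Z = 824 (Z = -24 + 8*(104 - 1*(-2)) = -24 + 8*(104 + 2) = -24 + 8*106 = -24 + 848 = 824)
v(I) = 824/I
a = 6577/824 (a = 8 + 1/(824/(-15)) = 8 + 1/(824*(-1/15)) = 8 + 1/(-824/15) = 8 - 15/824 = 6577/824 ≈ 7.9818)
1/a = 1/(6577/824) = 824/6577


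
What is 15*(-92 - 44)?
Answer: -2040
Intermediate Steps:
15*(-92 - 44) = 15*(-136) = -2040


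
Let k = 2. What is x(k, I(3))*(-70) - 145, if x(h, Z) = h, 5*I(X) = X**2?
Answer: -285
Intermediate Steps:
I(X) = X**2/5
x(k, I(3))*(-70) - 145 = 2*(-70) - 145 = -140 - 145 = -285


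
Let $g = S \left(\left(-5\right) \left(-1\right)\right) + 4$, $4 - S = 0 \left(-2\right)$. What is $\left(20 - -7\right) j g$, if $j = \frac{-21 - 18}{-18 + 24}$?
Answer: $-4212$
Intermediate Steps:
$S = 4$ ($S = 4 - 0 \left(-2\right) = 4 - 0 = 4 + 0 = 4$)
$j = - \frac{13}{2}$ ($j = - \frac{39}{6} = \left(-39\right) \frac{1}{6} = - \frac{13}{2} \approx -6.5$)
$g = 24$ ($g = 4 \left(\left(-5\right) \left(-1\right)\right) + 4 = 4 \cdot 5 + 4 = 20 + 4 = 24$)
$\left(20 - -7\right) j g = \left(20 - -7\right) \left(- \frac{13}{2}\right) 24 = \left(20 + 7\right) \left(- \frac{13}{2}\right) 24 = 27 \left(- \frac{13}{2}\right) 24 = \left(- \frac{351}{2}\right) 24 = -4212$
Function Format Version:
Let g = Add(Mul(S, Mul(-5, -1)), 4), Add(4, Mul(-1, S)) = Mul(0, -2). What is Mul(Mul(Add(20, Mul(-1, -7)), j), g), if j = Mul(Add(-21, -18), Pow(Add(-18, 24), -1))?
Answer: -4212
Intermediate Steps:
S = 4 (S = Add(4, Mul(-1, Mul(0, -2))) = Add(4, Mul(-1, 0)) = Add(4, 0) = 4)
j = Rational(-13, 2) (j = Mul(-39, Pow(6, -1)) = Mul(-39, Rational(1, 6)) = Rational(-13, 2) ≈ -6.5000)
g = 24 (g = Add(Mul(4, Mul(-5, -1)), 4) = Add(Mul(4, 5), 4) = Add(20, 4) = 24)
Mul(Mul(Add(20, Mul(-1, -7)), j), g) = Mul(Mul(Add(20, Mul(-1, -7)), Rational(-13, 2)), 24) = Mul(Mul(Add(20, 7), Rational(-13, 2)), 24) = Mul(Mul(27, Rational(-13, 2)), 24) = Mul(Rational(-351, 2), 24) = -4212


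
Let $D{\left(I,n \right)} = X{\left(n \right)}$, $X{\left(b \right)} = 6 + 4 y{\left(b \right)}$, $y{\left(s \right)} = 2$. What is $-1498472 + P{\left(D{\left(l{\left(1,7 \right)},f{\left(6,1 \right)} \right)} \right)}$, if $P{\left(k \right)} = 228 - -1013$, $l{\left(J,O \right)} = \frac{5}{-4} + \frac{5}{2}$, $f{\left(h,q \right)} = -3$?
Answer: $-1497231$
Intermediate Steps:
$l{\left(J,O \right)} = \frac{5}{4}$ ($l{\left(J,O \right)} = 5 \left(- \frac{1}{4}\right) + 5 \cdot \frac{1}{2} = - \frac{5}{4} + \frac{5}{2} = \frac{5}{4}$)
$X{\left(b \right)} = 14$ ($X{\left(b \right)} = 6 + 4 \cdot 2 = 6 + 8 = 14$)
$D{\left(I,n \right)} = 14$
$P{\left(k \right)} = 1241$ ($P{\left(k \right)} = 228 + 1013 = 1241$)
$-1498472 + P{\left(D{\left(l{\left(1,7 \right)},f{\left(6,1 \right)} \right)} \right)} = -1498472 + 1241 = -1497231$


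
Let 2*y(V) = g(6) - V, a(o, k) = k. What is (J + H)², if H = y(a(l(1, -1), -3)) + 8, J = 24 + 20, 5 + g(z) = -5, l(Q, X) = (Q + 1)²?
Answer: 9409/4 ≈ 2352.3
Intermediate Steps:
l(Q, X) = (1 + Q)²
g(z) = -10 (g(z) = -5 - 5 = -10)
J = 44
y(V) = -5 - V/2 (y(V) = (-10 - V)/2 = -5 - V/2)
H = 9/2 (H = (-5 - ½*(-3)) + 8 = (-5 + 3/2) + 8 = -7/2 + 8 = 9/2 ≈ 4.5000)
(J + H)² = (44 + 9/2)² = (97/2)² = 9409/4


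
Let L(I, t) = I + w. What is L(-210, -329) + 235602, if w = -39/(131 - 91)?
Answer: 9415641/40 ≈ 2.3539e+5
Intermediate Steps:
w = -39/40 ≈ -0.97500
L(I, t) = -39/40 + I (L(I, t) = I - 39/40 = -39/40 + I)
L(-210, -329) + 235602 = (-39/40 - 210) + 235602 = -8439/40 + 235602 = 9415641/40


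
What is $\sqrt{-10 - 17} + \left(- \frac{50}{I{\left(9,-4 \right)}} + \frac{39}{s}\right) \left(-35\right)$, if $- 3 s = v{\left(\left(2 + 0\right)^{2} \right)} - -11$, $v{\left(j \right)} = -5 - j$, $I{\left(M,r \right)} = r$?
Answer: $1610 + 3 i \sqrt{3} \approx 1610.0 + 5.1962 i$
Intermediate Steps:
$s = - \frac{2}{3}$ ($s = - \frac{\left(-5 - \left(2 + 0\right)^{2}\right) - -11}{3} = - \frac{\left(-5 - 2^{2}\right) + 11}{3} = - \frac{\left(-5 - 4\right) + 11}{3} = - \frac{-9 + 11}{3} = \left(- \frac{1}{3}\right) 2 = - \frac{2}{3} \approx -0.66667$)
$\sqrt{-10 - 17} + \left(- \frac{50}{I{\left(9,-4 \right)}} + \frac{39}{s}\right) \left(-35\right) = \sqrt{-10 - 17} + \left(- \frac{50}{-4} + \frac{39}{- \frac{2}{3}}\right) \left(-35\right) = \sqrt{-27} + \left(\left(-50\right) \left(- \frac{1}{4}\right) + 39 \left(- \frac{3}{2}\right)\right) \left(-35\right) = 3 i \sqrt{3} + \left(\frac{25}{2} - \frac{117}{2}\right) \left(-35\right) = 3 i \sqrt{3} - -1610 = 3 i \sqrt{3} + 1610 = 1610 + 3 i \sqrt{3}$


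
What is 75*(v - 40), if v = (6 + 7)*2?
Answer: -1050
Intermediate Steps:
v = 26 (v = 13*2 = 26)
75*(v - 40) = 75*(26 - 40) = 75*(-14) = -1050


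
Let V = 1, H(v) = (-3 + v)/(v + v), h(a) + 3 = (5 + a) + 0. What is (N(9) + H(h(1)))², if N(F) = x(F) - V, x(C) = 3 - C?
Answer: 49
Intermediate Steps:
h(a) = 2 + a (h(a) = -3 + ((5 + a) + 0) = -3 + (5 + a) = 2 + a)
H(v) = (-3 + v)/(2*v) (H(v) = (-3 + v)/((2*v)) = (-3 + v)*(1/(2*v)) = (-3 + v)/(2*v))
N(F) = 2 - F (N(F) = (3 - F) - 1*1 = (3 - F) - 1 = 2 - F)
(N(9) + H(h(1)))² = ((2 - 1*9) + (-3 + (2 + 1))/(2*(2 + 1)))² = ((2 - 9) + (½)*(-3 + 3)/3)² = (-7 + (½)*(⅓)*0)² = (-7 + 0)² = (-7)² = 49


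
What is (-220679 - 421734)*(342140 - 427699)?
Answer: 54964213867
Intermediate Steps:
(-220679 - 421734)*(342140 - 427699) = -642413*(-85559) = 54964213867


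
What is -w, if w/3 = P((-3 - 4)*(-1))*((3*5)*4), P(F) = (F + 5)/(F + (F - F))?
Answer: -2160/7 ≈ -308.57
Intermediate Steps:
P(F) = (5 + F)/F (P(F) = (5 + F)/(F + 0) = (5 + F)/F)
w = 2160/7 (w = 3*(((5 + (-3 - 4)*(-1))/(((-3 - 4)*(-1))))*((3*5)*4)) = 3*(((5 - 7*(-1))/((-7*(-1))))*(15*4)) = 3*(((5 + 7)/7)*60) = 3*(((⅐)*12)*60) = 3*((12/7)*60) = 3*(720/7) = 2160/7 ≈ 308.57)
-w = -1*2160/7 = -2160/7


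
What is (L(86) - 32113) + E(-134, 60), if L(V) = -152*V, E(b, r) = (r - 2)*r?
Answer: -41705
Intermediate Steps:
E(b, r) = r*(-2 + r) (E(b, r) = (-2 + r)*r = r*(-2 + r))
(L(86) - 32113) + E(-134, 60) = (-152*86 - 32113) + 60*(-2 + 60) = (-13072 - 32113) + 60*58 = -45185 + 3480 = -41705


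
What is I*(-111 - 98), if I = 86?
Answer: -17974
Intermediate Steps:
I*(-111 - 98) = 86*(-111 - 98) = 86*(-209) = -17974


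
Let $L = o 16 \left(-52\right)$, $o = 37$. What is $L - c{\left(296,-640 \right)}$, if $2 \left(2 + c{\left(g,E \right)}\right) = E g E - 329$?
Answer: $- \frac{121302835}{2} \approx -6.0651 \cdot 10^{7}$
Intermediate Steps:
$c{\left(g,E \right)} = - \frac{333}{2} + \frac{g E^{2}}{2}$ ($c{\left(g,E \right)} = -2 + \frac{E g E - 329}{2} = -2 + \frac{g E^{2} - 329}{2} = -2 + \frac{-329 + g E^{2}}{2} = -2 + \left(- \frac{329}{2} + \frac{g E^{2}}{2}\right) = - \frac{333}{2} + \frac{g E^{2}}{2}$)
$L = -30784$ ($L = 37 \cdot 16 \left(-52\right) = 592 \left(-52\right) = -30784$)
$L - c{\left(296,-640 \right)} = -30784 - \left(- \frac{333}{2} + \frac{1}{2} \cdot 296 \left(-640\right)^{2}\right) = -30784 - \left(- \frac{333}{2} + \frac{1}{2} \cdot 296 \cdot 409600\right) = -30784 - \left(- \frac{333}{2} + 60620800\right) = -30784 - \frac{121241267}{2} = - \frac{121302835}{2}$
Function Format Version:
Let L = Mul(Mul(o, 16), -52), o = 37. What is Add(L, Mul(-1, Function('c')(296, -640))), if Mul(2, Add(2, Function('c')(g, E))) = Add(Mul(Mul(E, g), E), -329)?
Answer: Rational(-121302835, 2) ≈ -6.0651e+7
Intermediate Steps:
Function('c')(g, E) = Add(Rational(-333, 2), Mul(Rational(1, 2), g, Pow(E, 2))) (Function('c')(g, E) = Add(-2, Mul(Rational(1, 2), Add(Mul(Mul(E, g), E), -329))) = Add(-2, Mul(Rational(1, 2), Add(Mul(g, Pow(E, 2)), -329))) = Add(-2, Mul(Rational(1, 2), Add(-329, Mul(g, Pow(E, 2))))) = Add(-2, Add(Rational(-329, 2), Mul(Rational(1, 2), g, Pow(E, 2)))) = Add(Rational(-333, 2), Mul(Rational(1, 2), g, Pow(E, 2))))
L = -30784 (L = Mul(Mul(37, 16), -52) = Mul(592, -52) = -30784)
Add(L, Mul(-1, Function('c')(296, -640))) = Add(-30784, Mul(-1, Add(Rational(-333, 2), Mul(Rational(1, 2), 296, Pow(-640, 2))))) = Add(-30784, Mul(-1, Add(Rational(-333, 2), Mul(Rational(1, 2), 296, 409600)))) = Add(-30784, Mul(-1, Add(Rational(-333, 2), 60620800))) = Add(-30784, Mul(-1, Rational(121241267, 2))) = Add(-30784, Rational(-121241267, 2)) = Rational(-121302835, 2)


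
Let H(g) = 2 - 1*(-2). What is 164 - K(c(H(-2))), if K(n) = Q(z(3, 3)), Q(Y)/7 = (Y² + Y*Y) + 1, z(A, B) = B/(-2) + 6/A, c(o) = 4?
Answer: 307/2 ≈ 153.50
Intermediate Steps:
H(g) = 4 (H(g) = 2 + 2 = 4)
z(A, B) = 6/A - B/2 (z(A, B) = B*(-½) + 6/A = -B/2 + 6/A = 6/A - B/2)
Q(Y) = 7 + 14*Y² (Q(Y) = 7*((Y² + Y*Y) + 1) = 7*((Y² + Y²) + 1) = 7*(2*Y² + 1) = 7*(1 + 2*Y²) = 7 + 14*Y²)
K(n) = 21/2 (K(n) = 7 + 14*(6/3 - ½*3)² = 7 + 14*(6*(⅓) - 3/2)² = 7 + 14*(2 - 3/2)² = 7 + 14*(½)² = 7 + 14*(¼) = 7 + 7/2 = 21/2)
164 - K(c(H(-2))) = 164 - 1*21/2 = 164 - 21/2 = 307/2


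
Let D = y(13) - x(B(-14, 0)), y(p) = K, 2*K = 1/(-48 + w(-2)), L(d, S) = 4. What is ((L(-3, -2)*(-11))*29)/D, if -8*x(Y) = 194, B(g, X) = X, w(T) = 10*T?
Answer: -173536/3297 ≈ -52.635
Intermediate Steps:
K = -1/136 (K = 1/(2*(-48 + 10*(-2))) = 1/(2*(-48 - 20)) = (1/2)/(-68) = (1/2)*(-1/68) = -1/136 ≈ -0.0073529)
x(Y) = -97/4 (x(Y) = -1/8*194 = -97/4)
y(p) = -1/136
D = 3297/136 (D = -1/136 - 1*(-97/4) = -1/136 + 97/4 = 3297/136 ≈ 24.243)
((L(-3, -2)*(-11))*29)/D = ((4*(-11))*29)/(3297/136) = -44*29*(136/3297) = -1276*136/3297 = -173536/3297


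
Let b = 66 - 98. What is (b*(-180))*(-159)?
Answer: -915840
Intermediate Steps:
b = -32
(b*(-180))*(-159) = -32*(-180)*(-159) = 5760*(-159) = -915840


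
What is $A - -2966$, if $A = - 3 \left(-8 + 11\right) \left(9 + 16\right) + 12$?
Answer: $2753$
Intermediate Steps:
$A = -213$ ($A = - 3 \cdot 3 \cdot 25 + 12 = \left(-3\right) 75 + 12 = -225 + 12 = -213$)
$A - -2966 = -213 - -2966 = -213 + 2966 = 2753$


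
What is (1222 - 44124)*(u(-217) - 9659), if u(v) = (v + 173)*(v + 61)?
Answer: 119911090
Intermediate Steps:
u(v) = (61 + v)*(173 + v) (u(v) = (173 + v)*(61 + v) = (61 + v)*(173 + v))
(1222 - 44124)*(u(-217) - 9659) = (1222 - 44124)*((10553 + (-217)**2 + 234*(-217)) - 9659) = -42902*((10553 + 47089 - 50778) - 9659) = -42902*(6864 - 9659) = -42902*(-2795) = 119911090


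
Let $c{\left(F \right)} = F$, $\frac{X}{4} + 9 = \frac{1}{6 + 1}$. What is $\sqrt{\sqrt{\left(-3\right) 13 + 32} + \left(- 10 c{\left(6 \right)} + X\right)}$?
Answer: $\frac{\sqrt{-4676 + 49 i \sqrt{7}}}{7} \approx 0.13541 + 9.7697 i$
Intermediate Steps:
$X = - \frac{248}{7}$ ($X = -36 + \frac{4}{6 + 1} = -36 + \frac{4}{7} = - \frac{248}{7} \approx -35.429$)
$\sqrt{\sqrt{\left(-3\right) 13 + 32} + \left(- 10 c{\left(6 \right)} + X\right)} = \sqrt{\sqrt{\left(-3\right) 13 + 32} - \frac{668}{7}} = \sqrt{\sqrt{-39 + 32} - \frac{668}{7}} = \sqrt{\sqrt{-7} - \frac{668}{7}} = \sqrt{i \sqrt{7} - \frac{668}{7}} = \sqrt{- \frac{668}{7} + i \sqrt{7}}$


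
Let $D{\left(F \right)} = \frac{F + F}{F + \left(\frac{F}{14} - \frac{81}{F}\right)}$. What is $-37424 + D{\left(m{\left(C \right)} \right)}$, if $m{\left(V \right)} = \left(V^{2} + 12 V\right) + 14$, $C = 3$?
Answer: $- \frac{1911557876}{51081} \approx -37422.0$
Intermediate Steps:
$m{\left(V \right)} = 14 + V^{2} + 12 V$
$D{\left(F \right)} = \frac{2 F}{- \frac{81}{F} + \frac{15 F}{14}}$ ($D{\left(F \right)} = \frac{2 F}{F + \left(F \frac{1}{14} - \frac{81}{F}\right)} = \frac{2 F}{F + \left(\frac{F}{14} - \frac{81}{F}\right)} = \frac{2 F}{F + \left(- \frac{81}{F} + \frac{F}{14}\right)} = \frac{2 F}{- \frac{81}{F} + \frac{15 F}{14}}$)
$-37424 + D{\left(m{\left(C \right)} \right)} = -37424 + \frac{28 \left(14 + 3^{2} + 12 \cdot 3\right)^{2}}{3 \left(-378 + 5 \left(14 + 3^{2} + 12 \cdot 3\right)^{2}\right)} = -37424 + \frac{28 \left(14 + 9 + 36\right)^{2}}{3 \left(-378 + 5 \left(14 + 9 + 36\right)^{2}\right)} = -37424 + \frac{28 \cdot 59^{2}}{3 \left(-378 + 5 \cdot 59^{2}\right)} = -37424 + \frac{28}{3} \cdot 3481 \frac{1}{-378 + 5 \cdot 3481} = -37424 + \frac{28}{3} \cdot 3481 \frac{1}{-378 + 17405} = -37424 + \frac{28}{3} \cdot 3481 \cdot \frac{1}{17027} = -37424 + \frac{97468}{51081} = - \frac{1911557876}{51081}$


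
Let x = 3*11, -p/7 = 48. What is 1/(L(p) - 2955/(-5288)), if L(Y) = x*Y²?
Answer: 5288/19700806539 ≈ 2.6842e-7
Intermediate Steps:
p = -336 (p = -7*48 = -336)
x = 33
L(Y) = 33*Y²
1/(L(p) - 2955/(-5288)) = 1/(33*(-336)² - 2955/(-5288)) = 1/(33*112896 - 2955*(-1/5288)) = 1/(3725568 + 2955/5288) = 1/(19700806539/5288) = 5288/19700806539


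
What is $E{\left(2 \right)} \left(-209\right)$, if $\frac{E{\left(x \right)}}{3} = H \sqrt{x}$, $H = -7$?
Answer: $4389 \sqrt{2} \approx 6207.0$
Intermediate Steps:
$E{\left(x \right)} = - 21 \sqrt{x}$ ($E{\left(x \right)} = 3 \left(- 7 \sqrt{x}\right) = - 21 \sqrt{x}$)
$E{\left(2 \right)} \left(-209\right) = - 21 \sqrt{2} \left(-209\right) = 4389 \sqrt{2}$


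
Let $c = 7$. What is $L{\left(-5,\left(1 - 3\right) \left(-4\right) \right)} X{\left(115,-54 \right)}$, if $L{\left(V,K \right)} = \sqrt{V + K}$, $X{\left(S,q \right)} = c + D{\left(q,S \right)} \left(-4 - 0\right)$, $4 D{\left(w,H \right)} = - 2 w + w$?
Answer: $- 47 \sqrt{3} \approx -81.406$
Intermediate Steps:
$D{\left(w,H \right)} = - \frac{w}{4}$ ($D{\left(w,H \right)} = \frac{- 2 w + w}{4} = \frac{\left(-1\right) w}{4} = - \frac{w}{4}$)
$X{\left(S,q \right)} = 7 + q$ ($X{\left(S,q \right)} = 7 + - \frac{q}{4} \left(-4 - 0\right) = 7 + - \frac{q}{4} \left(-4 + 0\right) = 7 + - \frac{q}{4} \left(-4\right) = 7 + q$)
$L{\left(V,K \right)} = \sqrt{K + V}$
$L{\left(-5,\left(1 - 3\right) \left(-4\right) \right)} X{\left(115,-54 \right)} = \sqrt{\left(1 - 3\right) \left(-4\right) - 5} \left(7 - 54\right) = \sqrt{\left(-2\right) \left(-4\right) - 5} \left(-47\right) = \sqrt{8 - 5} \left(-47\right) = \sqrt{3} \left(-47\right) = - 47 \sqrt{3}$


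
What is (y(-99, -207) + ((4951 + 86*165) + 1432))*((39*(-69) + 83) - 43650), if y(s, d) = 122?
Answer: -957309310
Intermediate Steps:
(y(-99, -207) + ((4951 + 86*165) + 1432))*((39*(-69) + 83) - 43650) = (122 + ((4951 + 86*165) + 1432))*((39*(-69) + 83) - 43650) = (122 + ((4951 + 14190) + 1432))*((-2691 + 83) - 43650) = (122 + (19141 + 1432))*(-2608 - 43650) = (122 + 20573)*(-46258) = 20695*(-46258) = -957309310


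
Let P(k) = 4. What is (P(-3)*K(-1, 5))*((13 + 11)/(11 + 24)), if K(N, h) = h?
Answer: 96/7 ≈ 13.714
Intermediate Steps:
(P(-3)*K(-1, 5))*((13 + 11)/(11 + 24)) = (4*5)*((13 + 11)/(11 + 24)) = 20*(24/35) = 96/7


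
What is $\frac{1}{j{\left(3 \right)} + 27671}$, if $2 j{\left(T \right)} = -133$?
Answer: $\frac{2}{55209} \approx 3.6226 \cdot 10^{-5}$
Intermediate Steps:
$j{\left(T \right)} = - \frac{133}{2}$ ($j{\left(T \right)} = \frac{1}{2} \left(-133\right) = - \frac{133}{2}$)
$\frac{1}{j{\left(3 \right)} + 27671} = \frac{1}{- \frac{133}{2} + 27671} = \frac{1}{\frac{55209}{2}} = \frac{2}{55209}$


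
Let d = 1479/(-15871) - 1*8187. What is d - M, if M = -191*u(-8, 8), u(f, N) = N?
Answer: -105686468/15871 ≈ -6659.1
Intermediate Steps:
d = -129937356/15871 (d = 1479*(-1/15871) - 8187 = -1479/15871 - 8187 = -129937356/15871 ≈ -8187.1)
M = -1528 (M = -191*8 = -1528)
d - M = -129937356/15871 - 1*(-1528) = -129937356/15871 + 1528 = -105686468/15871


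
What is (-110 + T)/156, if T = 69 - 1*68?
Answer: -109/156 ≈ -0.69872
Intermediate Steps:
T = 1 (T = 69 - 68 = 1)
(-110 + T)/156 = (-110 + 1)/156 = (1/156)*(-109) = -109/156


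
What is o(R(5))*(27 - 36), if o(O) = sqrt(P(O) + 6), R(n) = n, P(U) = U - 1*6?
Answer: -9*sqrt(5) ≈ -20.125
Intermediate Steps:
P(U) = -6 + U (P(U) = U - 6 = -6 + U)
o(O) = sqrt(O) (o(O) = sqrt((-6 + O) + 6) = sqrt(O))
o(R(5))*(27 - 36) = sqrt(5)*(27 - 36) = sqrt(5)*(-9) = -9*sqrt(5)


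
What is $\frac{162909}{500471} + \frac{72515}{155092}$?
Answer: $\frac{61557537193}{77619048332} \approx 0.79307$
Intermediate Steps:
$\frac{162909}{500471} + \frac{72515}{155092} = \frac{61557537193}{77619048332}$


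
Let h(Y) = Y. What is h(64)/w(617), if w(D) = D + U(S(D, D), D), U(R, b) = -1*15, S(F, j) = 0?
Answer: 32/301 ≈ 0.10631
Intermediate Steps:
U(R, b) = -15
w(D) = -15 + D (w(D) = D - 15 = -15 + D)
h(64)/w(617) = 64/(-15 + 617) = 64/602 = 64*(1/602) = 32/301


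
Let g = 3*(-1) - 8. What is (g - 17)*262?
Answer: -7336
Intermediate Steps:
g = -11 (g = -3 - 8 = -11)
(g - 17)*262 = (-11 - 17)*262 = -28*262 = -7336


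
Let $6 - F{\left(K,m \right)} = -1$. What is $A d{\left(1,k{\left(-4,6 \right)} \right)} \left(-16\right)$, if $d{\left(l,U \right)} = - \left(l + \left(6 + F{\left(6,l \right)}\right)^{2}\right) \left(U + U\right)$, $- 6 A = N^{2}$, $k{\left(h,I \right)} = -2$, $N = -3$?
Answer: $16320$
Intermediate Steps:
$F{\left(K,m \right)} = 7$ ($F{\left(K,m \right)} = 6 - -1 = 6 + 1 = 7$)
$A = - \frac{3}{2}$ ($A = - \frac{\left(-3\right)^{2}}{6} = \left(- \frac{1}{6}\right) 9 = - \frac{3}{2} \approx -1.5$)
$d{\left(l,U \right)} = - 2 U \left(169 + l\right)$ ($d{\left(l,U \right)} = - \left(l + \left(6 + 7\right)^{2}\right) \left(U + U\right) = - \left(l + 13^{2}\right) 2 U = - \left(l + 169\right) 2 U = - \left(169 + l\right) 2 U = - 2 U \left(169 + l\right)$)
$A d{\left(1,k{\left(-4,6 \right)} \right)} \left(-16\right) = - \frac{3 \left(\left(-2\right) \left(-2\right) \left(169 + 1\right)\right)}{2} \left(-16\right) = - \frac{3 \left(\left(-2\right) \left(-2\right) 170\right)}{2} \left(-16\right) = \left(- \frac{3}{2}\right) 680 \left(-16\right) = \left(-1020\right) \left(-16\right) = 16320$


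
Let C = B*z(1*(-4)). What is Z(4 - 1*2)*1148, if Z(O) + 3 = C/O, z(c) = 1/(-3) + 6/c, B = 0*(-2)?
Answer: -3444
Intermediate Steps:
B = 0
z(c) = -⅓ + 6/c (z(c) = 1*(-⅓) + 6/c = -⅓ + 6/c)
C = 0 (C = 0*((18 - (-4))/(3*((1*(-4))))) = 0*((⅓)*(18 - 1*(-4))/(-4)) = 0*((⅓)*(-¼)*(18 + 4)) = 0*((⅓)*(-¼)*22) = 0*(-11/6) = 0)
Z(O) = -3 (Z(O) = -3 + 0/O = -3 + 0 = -3)
Z(4 - 1*2)*1148 = -3*1148 = -3444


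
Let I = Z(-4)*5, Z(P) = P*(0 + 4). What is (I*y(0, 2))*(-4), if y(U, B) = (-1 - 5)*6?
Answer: -11520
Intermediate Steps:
Z(P) = 4*P (Z(P) = P*4 = 4*P)
y(U, B) = -36 (y(U, B) = -6*6 = -36)
I = -80 (I = (4*(-4))*5 = -16*5 = -80)
(I*y(0, 2))*(-4) = -80*(-36)*(-4) = 2880*(-4) = -11520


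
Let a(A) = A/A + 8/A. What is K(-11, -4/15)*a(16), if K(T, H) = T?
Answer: -33/2 ≈ -16.500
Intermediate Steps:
a(A) = 1 + 8/A
K(-11, -4/15)*a(16) = -11*(8 + 16)/16 = -11*24/16 = -11*3/2 = -33/2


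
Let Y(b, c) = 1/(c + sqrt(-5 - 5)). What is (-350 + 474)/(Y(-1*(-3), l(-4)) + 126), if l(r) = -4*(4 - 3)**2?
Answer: 405728/411769 + 124*I*sqrt(10)/411769 ≈ 0.98533 + 0.00095229*I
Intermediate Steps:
l(r) = -4 (l(r) = -4*1**2 = -4*1 = -4)
Y(b, c) = 1/(c + I*sqrt(10)) (Y(b, c) = 1/(c + sqrt(-10)) = 1/(c + I*sqrt(10)))
(-350 + 474)/(Y(-1*(-3), l(-4)) + 126) = (-350 + 474)/(1/(-4 + I*sqrt(10)) + 126) = 124/(126 + 1/(-4 + I*sqrt(10)))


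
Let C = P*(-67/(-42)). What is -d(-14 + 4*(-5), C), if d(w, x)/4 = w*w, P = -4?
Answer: -4624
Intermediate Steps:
C = -134/21 (C = -(-268)/(-42) = -(-268)*(-1)/42 = -4*67/42 = -134/21 ≈ -6.3810)
d(w, x) = 4*w**2 (d(w, x) = 4*(w*w) = 4*w**2)
-d(-14 + 4*(-5), C) = -4*(-14 + 4*(-5))**2 = -4*(-14 - 20)**2 = -4*(-34)**2 = -4*1156 = -1*4624 = -4624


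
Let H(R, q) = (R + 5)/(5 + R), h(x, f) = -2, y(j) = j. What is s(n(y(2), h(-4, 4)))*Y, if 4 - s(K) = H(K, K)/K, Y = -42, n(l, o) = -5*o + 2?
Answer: -329/2 ≈ -164.50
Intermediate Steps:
n(l, o) = 2 - 5*o
H(R, q) = 1 (H(R, q) = (5 + R)/(5 + R) = 1)
s(K) = 4 - 1/K
s(n(y(2), h(-4, 4)))*Y = (4 - 1/(2 - 5*(-2)))*(-42) = (4 - 1/(2 + 10))*(-42) = (4 - 1/12)*(-42) = (47/12)*(-42) = -329/2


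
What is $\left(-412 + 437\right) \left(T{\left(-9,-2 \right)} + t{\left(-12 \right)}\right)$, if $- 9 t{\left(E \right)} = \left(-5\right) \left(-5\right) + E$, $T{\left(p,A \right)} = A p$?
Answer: $\frac{3725}{9} \approx 413.89$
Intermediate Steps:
$t{\left(E \right)} = - \frac{25}{9} - \frac{E}{9}$ ($t{\left(E \right)} = - \frac{\left(-5\right) \left(-5\right) + E}{9} = - \frac{25 + E}{9} = - \frac{25}{9} - \frac{E}{9}$)
$\left(-412 + 437\right) \left(T{\left(-9,-2 \right)} + t{\left(-12 \right)}\right) = \left(-412 + 437\right) \left(\left(-2\right) \left(-9\right) - \frac{13}{9}\right) = 25 \left(18 + \left(- \frac{25}{9} + \frac{4}{3}\right)\right) = 25 \left(18 - \frac{13}{9}\right) = 25 \cdot \frac{149}{9} = \frac{3725}{9}$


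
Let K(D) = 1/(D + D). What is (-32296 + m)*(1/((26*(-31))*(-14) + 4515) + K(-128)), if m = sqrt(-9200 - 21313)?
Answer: 62747091/505568 - 15543*I*sqrt(30513)/4044544 ≈ 124.11 - 0.67129*I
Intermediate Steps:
K(D) = 1/(2*D)
m = I*sqrt(30513) (m = sqrt(-30513) = I*sqrt(30513) ≈ 174.68*I)
(-32296 + m)*(1/((26*(-31))*(-14) + 4515) + K(-128)) = (-32296 + I*sqrt(30513))*(1/((26*(-31))*(-14) + 4515) + (1/2)/(-128)) = (-32296 + I*sqrt(30513))*(1/(-806*(-14) + 4515) + (1/2)*(-1/128)) = (-32296 + I*sqrt(30513))*(1/(11284 + 4515) - 1/256) = (-32296 + I*sqrt(30513))*(1/15799 - 1/256) = (-32296 + I*sqrt(30513))*(-15543/4044544) = 62747091/505568 - 15543*I*sqrt(30513)/4044544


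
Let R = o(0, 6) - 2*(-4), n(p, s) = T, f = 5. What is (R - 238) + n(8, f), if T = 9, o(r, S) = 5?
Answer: -216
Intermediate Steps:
n(p, s) = 9
R = 13 (R = 5 - 2*(-4) = 5 + 8 = 13)
(R - 238) + n(8, f) = (13 - 238) + 9 = -225 + 9 = -216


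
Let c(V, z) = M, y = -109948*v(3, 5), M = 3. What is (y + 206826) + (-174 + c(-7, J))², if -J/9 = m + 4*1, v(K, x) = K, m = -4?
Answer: -93777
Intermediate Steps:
y = -329844 (y = -109948*3 = -329844)
J = 0 (J = -9*(-4 + 4*1) = -9*(-4 + 4) = -9*0 = 0)
c(V, z) = 3
(y + 206826) + (-174 + c(-7, J))² = (-329844 + 206826) + (-174 + 3)² = -123018 + (-171)² = -123018 + 29241 = -93777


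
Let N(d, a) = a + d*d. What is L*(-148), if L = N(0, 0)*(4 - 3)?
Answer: 0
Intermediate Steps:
N(d, a) = a + d**2
L = 0 (L = (0 + 0**2)*(4 - 3) = (0 + 0)*1 = 0*1 = 0)
L*(-148) = 0*(-148) = 0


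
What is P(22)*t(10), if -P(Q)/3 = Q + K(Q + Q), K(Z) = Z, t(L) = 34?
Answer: -6732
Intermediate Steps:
P(Q) = -9*Q (P(Q) = -3*(Q + (Q + Q)) = -3*(Q + 2*Q) = -9*Q)
P(22)*t(10) = -9*22*34 = -198*34 = -6732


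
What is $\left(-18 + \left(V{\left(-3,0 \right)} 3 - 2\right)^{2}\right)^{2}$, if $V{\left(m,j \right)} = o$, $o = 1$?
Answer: $289$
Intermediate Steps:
$V{\left(m,j \right)} = 1$
$\left(-18 + \left(V{\left(-3,0 \right)} 3 - 2\right)^{2}\right)^{2} = \left(-18 + \left(1 \cdot 3 - 2\right)^{2}\right)^{2} = \left(-18 + \left(3 - 2\right)^{2}\right)^{2} = \left(-18 + 1^{2}\right)^{2} = \left(-18 + 1\right)^{2} = \left(-17\right)^{2} = 289$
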